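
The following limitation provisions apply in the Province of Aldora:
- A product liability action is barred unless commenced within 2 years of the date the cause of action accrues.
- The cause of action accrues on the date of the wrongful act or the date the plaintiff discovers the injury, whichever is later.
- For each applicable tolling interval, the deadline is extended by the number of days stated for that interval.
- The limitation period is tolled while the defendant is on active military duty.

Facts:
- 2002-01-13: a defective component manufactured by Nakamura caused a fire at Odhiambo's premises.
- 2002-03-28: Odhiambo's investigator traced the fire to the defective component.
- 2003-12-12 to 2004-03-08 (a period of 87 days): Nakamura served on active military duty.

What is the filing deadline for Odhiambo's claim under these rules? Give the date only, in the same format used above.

2004-06-23

Because discovery on 2002-03-28 post-dates the 2002-01-13 act, accrual under the later-of rule falls on 2002-03-28.
The untolled deadline — 2 years after 2002-03-28 — is 2004-03-28.
Because the defendant's active military service ran from 2003-12-12 to 2004-03-08, the deadline is extended by 87 days to 2004-06-23.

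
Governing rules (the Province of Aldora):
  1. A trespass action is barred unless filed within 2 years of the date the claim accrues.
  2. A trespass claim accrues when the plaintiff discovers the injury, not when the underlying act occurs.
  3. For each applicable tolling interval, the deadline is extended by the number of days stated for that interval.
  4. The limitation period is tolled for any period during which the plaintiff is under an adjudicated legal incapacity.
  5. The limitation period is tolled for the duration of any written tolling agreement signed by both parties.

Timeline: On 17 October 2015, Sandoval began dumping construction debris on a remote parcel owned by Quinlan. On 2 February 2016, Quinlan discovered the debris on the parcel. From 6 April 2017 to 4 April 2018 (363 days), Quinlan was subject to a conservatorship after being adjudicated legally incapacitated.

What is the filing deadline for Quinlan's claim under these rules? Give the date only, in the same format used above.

Accrual is tied to discovery, so the period began on 2 February 2016 rather than on 17 October 2015 when the act occurred.
Adding the 2 years base period to 2 February 2016 gives a deadline of 2 February 2018, before any tolling.
The plaintiff's legal incapacity from 6 April 2017 to 4 April 2018 tolled the period for 363 days, extending the deadline to 31 January 2019.

31 January 2019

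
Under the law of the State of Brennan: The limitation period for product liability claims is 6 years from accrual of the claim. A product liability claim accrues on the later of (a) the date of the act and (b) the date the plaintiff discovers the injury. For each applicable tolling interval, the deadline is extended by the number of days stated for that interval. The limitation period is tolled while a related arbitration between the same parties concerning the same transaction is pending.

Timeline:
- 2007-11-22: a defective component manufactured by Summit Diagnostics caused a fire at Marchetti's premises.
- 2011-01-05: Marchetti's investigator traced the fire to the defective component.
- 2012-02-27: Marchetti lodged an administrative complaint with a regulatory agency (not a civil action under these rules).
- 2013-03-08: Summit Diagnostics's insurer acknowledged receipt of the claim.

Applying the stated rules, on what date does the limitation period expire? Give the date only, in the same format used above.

Because discovery on 2011-01-05 post-dates the 2007-11-22 act, accrual under the later-of rule falls on 2011-01-05.
6 years from 2011-01-05 is 2017-01-05.
The other events in the timeline have no effect on the limitation period under the stated rules.

2017-01-05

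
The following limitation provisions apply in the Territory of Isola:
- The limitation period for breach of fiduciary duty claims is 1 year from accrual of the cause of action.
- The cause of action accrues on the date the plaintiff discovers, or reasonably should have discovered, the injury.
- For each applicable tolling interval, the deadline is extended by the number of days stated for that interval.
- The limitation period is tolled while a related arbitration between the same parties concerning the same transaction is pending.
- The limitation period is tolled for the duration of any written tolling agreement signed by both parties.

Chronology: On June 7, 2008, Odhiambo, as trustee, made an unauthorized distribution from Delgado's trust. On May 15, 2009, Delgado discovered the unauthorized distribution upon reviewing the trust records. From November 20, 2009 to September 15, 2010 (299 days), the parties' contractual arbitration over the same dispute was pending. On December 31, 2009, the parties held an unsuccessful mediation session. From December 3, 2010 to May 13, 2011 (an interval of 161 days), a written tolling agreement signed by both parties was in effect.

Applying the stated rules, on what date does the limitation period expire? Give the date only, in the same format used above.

August 18, 2011

Under the discovery rule, the claim accrued on May 15, 2009, when Delgado discovered the injury — not on the June 7, 2008 date of the underlying act.
The untolled deadline — 1 year after May 15, 2009 — is May 15, 2010.
Because the pending related arbitration ran from November 20, 2009 to September 15, 2010, the deadline is extended by 299 days to March 10, 2011.
The period was tolled for 161 days by the written tolling agreement (December 3, 2010 to May 13, 2011), pushing the deadline to August 18, 2011.
Nothing else in the chronology tolls or restarts the period.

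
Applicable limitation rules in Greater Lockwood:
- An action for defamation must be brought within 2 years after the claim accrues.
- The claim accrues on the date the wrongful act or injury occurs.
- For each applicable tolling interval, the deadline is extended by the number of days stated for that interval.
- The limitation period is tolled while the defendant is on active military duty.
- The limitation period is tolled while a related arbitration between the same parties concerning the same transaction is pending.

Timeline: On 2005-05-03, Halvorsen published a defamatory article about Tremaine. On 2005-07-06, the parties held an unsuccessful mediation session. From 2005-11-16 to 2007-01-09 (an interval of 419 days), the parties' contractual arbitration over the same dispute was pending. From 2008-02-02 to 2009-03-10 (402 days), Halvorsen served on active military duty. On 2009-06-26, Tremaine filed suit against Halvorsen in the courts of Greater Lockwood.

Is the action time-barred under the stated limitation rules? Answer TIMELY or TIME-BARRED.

The claim accrued on 2005-05-03, when the wrongful act occurred.
Adding the 2 years base period to 2005-05-03 gives a deadline of 2007-05-03, before any tolling.
The period was tolled for 419 days by the pending related arbitration (2005-11-16 to 2007-01-09), pushing the deadline to 2008-06-25.
The period was tolled for 402 days by the defendant's active military service (2008-02-02 to 2009-03-10), pushing the deadline to 2009-08-01.
None of the other events listed affects the running of the period under the stated rules.
The 2009-06-26 filing precedes the 2009-08-01 deadline; the claim is timely.

TIMELY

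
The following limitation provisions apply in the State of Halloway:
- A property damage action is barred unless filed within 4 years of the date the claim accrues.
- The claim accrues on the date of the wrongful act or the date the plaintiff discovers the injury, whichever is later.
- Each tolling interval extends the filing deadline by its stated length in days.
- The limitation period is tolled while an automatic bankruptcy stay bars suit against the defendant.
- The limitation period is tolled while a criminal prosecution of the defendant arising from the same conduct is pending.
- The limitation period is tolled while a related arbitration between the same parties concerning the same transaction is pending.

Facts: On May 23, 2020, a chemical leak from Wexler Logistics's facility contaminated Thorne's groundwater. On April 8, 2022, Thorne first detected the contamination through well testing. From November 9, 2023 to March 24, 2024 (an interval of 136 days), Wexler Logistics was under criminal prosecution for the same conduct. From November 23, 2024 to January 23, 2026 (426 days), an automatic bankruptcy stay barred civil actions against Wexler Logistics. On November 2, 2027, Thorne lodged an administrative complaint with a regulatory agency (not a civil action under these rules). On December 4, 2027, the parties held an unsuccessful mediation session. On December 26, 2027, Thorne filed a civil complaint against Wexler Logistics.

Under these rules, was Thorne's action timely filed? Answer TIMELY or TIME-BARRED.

The claim accrued on April 8, 2022 — the later of the May 23, 2020 act and the April 8, 2022 discovery.
Adding the 4 years base period to April 8, 2022 gives a deadline of April 8, 2026, before any tolling.
The pending criminal prosecution from November 9, 2023 to March 24, 2024 tolled the period for 136 days, extending the deadline to August 22, 2026.
The automatic bankruptcy stay from November 23, 2024 to January 23, 2026 tolled the period for 426 days, extending the deadline to October 22, 2027.
The other events in the timeline have no effect on the limitation period under the stated rules.
Filing on December 26, 2027 missed the October 22, 2027 deadline — the action is time-barred.

TIME-BARRED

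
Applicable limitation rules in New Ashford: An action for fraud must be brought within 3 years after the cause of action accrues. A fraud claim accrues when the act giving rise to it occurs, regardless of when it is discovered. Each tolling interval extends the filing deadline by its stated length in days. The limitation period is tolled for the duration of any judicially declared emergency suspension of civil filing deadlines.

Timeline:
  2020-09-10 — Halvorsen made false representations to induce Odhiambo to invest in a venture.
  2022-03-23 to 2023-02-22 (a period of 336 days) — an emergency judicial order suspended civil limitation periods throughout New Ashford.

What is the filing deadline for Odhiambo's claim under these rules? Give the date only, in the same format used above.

2024-08-11

The cause of action accrued on 2020-09-10, the date of the act.
3 years from 2020-09-10 is 2023-09-10.
The period was tolled for 336 days by the emergency suspension of filing deadlines (2022-03-23 to 2023-02-22), pushing the deadline to 2024-08-11.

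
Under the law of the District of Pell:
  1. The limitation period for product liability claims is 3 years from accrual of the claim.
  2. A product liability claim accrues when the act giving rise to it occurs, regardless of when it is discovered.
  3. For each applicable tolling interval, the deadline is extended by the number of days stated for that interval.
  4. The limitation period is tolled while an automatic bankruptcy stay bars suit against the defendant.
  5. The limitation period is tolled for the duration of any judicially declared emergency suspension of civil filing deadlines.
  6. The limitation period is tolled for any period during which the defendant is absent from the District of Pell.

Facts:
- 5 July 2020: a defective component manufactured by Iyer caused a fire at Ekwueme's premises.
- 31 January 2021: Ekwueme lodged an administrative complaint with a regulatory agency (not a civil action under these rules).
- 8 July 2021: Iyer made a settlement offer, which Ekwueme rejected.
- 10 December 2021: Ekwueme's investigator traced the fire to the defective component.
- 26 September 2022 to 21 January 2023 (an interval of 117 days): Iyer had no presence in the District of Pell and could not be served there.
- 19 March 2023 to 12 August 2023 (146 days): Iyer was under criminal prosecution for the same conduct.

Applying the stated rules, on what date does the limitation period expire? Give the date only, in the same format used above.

The claim accrued on 5 July 2020, when the wrongful act occurred; under the stated occurrence rule the 10 December 2021 discovery does not delay accrual.
3 years from 5 July 2020 is 5 July 2023.
Because the defendant's absence from the jurisdiction ran from 26 September 2022 to 21 January 2023, the deadline is extended by 117 days to 30 October 2023.
Although a criminal prosecution ran from 19 March 2023 to 12 August 2023, the stated rules do not make that a tolling event, so it is disregarded.
None of the other events listed affects the running of the period under the stated rules.

30 October 2023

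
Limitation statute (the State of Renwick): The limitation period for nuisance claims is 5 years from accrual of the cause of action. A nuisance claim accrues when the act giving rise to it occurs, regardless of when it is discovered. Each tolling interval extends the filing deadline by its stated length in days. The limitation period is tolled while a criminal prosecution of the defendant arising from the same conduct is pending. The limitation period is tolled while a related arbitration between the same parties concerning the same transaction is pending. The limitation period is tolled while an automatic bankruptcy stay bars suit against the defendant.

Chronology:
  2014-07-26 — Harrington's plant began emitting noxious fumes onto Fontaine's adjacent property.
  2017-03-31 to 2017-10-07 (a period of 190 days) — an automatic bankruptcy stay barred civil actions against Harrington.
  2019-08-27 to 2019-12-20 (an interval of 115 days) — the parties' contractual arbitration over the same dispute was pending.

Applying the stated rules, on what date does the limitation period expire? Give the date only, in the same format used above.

The claim accrued on 2014-07-26, when the wrongful act occurred.
5 years from 2014-07-26 is 2019-07-26.
The period was tolled for 190 days by the automatic bankruptcy stay (2017-03-31 to 2017-10-07), pushing the deadline to 2020-02-01.
The period was tolled for 115 days by the pending related arbitration (2019-08-27 to 2019-12-20), pushing the deadline to 2020-05-26.

2020-05-26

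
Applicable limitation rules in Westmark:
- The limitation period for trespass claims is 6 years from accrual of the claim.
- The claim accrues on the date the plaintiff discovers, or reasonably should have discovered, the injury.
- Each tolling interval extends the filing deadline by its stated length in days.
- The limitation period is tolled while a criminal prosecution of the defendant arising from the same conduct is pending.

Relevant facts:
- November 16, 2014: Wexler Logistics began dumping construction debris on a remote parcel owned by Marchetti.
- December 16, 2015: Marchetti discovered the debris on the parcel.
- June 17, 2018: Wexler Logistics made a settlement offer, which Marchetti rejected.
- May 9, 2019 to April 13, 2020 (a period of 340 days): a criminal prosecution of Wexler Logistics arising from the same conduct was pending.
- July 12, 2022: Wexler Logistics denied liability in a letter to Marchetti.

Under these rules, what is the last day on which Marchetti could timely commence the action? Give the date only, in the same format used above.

November 21, 2022

The claim did not accrue until Marchetti discovered the injury on December 16, 2015; the November 16, 2014 act date does not start the clock under the stated rule.
The untolled deadline — 6 years after December 16, 2015 — is December 16, 2021.
Because the pending criminal prosecution ran from May 9, 2019 to April 13, 2020, the deadline is extended by 340 days to November 21, 2022.
Nothing else in the chronology tolls or restarts the period.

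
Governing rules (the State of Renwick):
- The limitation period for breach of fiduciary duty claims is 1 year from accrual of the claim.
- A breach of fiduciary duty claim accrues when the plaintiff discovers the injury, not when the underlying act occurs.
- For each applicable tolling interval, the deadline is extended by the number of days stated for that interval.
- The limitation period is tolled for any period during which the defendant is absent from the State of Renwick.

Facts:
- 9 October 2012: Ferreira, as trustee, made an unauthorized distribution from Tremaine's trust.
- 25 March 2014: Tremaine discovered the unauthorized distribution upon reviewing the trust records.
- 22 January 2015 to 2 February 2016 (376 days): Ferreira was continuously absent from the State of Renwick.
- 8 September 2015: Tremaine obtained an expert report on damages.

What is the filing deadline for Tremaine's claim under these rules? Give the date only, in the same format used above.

4 April 2016

Accrual is tied to discovery, so the period began on 25 March 2014 rather than on 9 October 2012 when the act occurred.
The untolled deadline — 1 year after 25 March 2014 — is 25 March 2015.
Because the defendant's absence from the jurisdiction ran from 22 January 2015 to 2 February 2016, the deadline is extended by 376 days to 4 April 2016.
The other events in the timeline have no effect on the limitation period under the stated rules.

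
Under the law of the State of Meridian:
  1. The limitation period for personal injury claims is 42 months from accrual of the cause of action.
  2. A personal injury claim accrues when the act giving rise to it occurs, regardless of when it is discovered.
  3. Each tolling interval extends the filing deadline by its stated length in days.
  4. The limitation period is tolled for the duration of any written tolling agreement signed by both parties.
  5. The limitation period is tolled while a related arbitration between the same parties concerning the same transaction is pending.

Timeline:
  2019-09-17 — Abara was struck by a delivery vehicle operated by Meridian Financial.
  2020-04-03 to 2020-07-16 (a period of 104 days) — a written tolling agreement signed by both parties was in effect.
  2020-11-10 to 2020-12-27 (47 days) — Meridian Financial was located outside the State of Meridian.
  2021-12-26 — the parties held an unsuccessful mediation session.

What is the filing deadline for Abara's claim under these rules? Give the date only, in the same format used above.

2023-06-29

The limitation period began to run on 2019-09-17.
Adding the 42 months base period to 2019-09-17 gives a deadline of 2023-03-17, before any tolling.
Because the written tolling agreement ran from 2020-04-03 to 2020-07-16, the deadline is extended by 104 days to 2023-06-29.
No stated provision tolls the period for the defendant's absence, so the interval from 2020-11-10 to 2020-12-27 has no effect on the deadline.
None of the other events listed affects the running of the period under the stated rules.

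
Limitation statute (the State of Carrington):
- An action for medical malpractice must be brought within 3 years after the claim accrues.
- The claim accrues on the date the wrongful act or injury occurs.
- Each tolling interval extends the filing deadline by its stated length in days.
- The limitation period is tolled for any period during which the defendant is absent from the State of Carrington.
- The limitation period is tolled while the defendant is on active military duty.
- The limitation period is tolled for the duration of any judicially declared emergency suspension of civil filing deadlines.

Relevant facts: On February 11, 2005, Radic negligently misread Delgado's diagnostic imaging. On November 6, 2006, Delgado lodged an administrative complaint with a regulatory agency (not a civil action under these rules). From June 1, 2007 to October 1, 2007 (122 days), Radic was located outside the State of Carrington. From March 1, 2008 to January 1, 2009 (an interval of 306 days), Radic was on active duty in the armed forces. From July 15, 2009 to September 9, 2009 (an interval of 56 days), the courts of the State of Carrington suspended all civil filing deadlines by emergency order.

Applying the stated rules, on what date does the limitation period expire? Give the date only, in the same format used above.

April 14, 2009

The limitation period began to run on February 11, 2005.
The untolled deadline — 3 years after February 11, 2005 — is February 11, 2008.
The period was tolled for 122 days by the defendant's absence from the jurisdiction (June 1, 2007 to October 1, 2007), pushing the deadline to June 12, 2008.
The defendant's active military service from March 1, 2008 to January 1, 2009 tolled the period for 306 days, extending the deadline to April 14, 2009.
The emergency suspension of filing deadlines from July 15, 2009 to September 9, 2009 began after the period had already run on April 14, 2009, so it has no tolling effect.
None of the other events listed affects the running of the period under the stated rules.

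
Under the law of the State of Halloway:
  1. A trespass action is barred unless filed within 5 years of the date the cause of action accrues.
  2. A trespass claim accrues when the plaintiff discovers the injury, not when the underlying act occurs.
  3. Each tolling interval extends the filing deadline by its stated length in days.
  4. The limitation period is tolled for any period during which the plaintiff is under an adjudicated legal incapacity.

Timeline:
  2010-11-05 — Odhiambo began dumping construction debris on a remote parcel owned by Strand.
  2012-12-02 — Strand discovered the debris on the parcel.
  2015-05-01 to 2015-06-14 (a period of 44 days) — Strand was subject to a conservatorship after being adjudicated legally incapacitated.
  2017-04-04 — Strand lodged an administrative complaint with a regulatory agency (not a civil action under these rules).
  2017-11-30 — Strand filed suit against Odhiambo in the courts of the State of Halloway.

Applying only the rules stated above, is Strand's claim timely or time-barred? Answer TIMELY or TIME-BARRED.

The claim did not accrue until Strand discovered the injury on 2012-12-02; the 2010-11-05 act date does not start the clock under the stated rule.
5 years from 2012-12-02 is 2017-12-02.
Because the plaintiff's legal incapacity ran from 2015-05-01 to 2015-06-14, the deadline is extended by 44 days to 2018-01-15.
Nothing else in the chronology tolls or restarts the period.
Filing on 2017-11-30 beat the 2018-01-15 deadline — the action is timely.

TIMELY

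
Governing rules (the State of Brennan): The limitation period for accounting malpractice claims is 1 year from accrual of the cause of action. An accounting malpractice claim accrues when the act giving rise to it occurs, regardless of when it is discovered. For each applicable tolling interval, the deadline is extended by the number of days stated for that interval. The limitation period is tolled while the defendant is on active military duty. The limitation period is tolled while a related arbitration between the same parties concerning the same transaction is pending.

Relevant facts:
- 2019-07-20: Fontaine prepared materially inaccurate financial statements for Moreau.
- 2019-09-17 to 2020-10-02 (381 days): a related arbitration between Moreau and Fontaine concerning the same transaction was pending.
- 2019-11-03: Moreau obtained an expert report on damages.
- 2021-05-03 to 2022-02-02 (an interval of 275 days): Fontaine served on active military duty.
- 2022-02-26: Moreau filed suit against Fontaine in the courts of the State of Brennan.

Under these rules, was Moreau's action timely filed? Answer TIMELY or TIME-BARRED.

The cause of action accrued on 2019-07-20, the date of the act.
Adding the 1 year base period to 2019-07-20 gives a deadline of 2020-07-20, before any tolling.
Because the pending related arbitration ran from 2019-09-17 to 2020-10-02, the deadline is extended by 381 days to 2021-08-05.
The defendant's active military service from 2021-05-03 to 2022-02-02 tolled the period for 275 days, extending the deadline to 2022-05-07.
The other events in the timeline have no effect on the limitation period under the stated rules.
The 2022-02-26 filing precedes the 2022-05-07 deadline; the claim is timely.

TIMELY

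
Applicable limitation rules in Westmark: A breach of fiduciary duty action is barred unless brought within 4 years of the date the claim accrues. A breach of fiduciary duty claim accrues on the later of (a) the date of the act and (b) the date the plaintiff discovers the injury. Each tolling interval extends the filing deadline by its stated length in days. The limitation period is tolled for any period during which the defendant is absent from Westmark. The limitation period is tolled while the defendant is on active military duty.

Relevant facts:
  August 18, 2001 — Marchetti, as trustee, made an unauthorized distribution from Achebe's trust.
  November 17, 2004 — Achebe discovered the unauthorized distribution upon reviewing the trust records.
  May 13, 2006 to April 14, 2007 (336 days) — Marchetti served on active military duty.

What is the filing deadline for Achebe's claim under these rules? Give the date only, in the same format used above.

The claim accrued on November 17, 2004 — the later of the August 18, 2001 act and the November 17, 2004 discovery.
Adding the 4 years base period to November 17, 2004 gives a deadline of November 17, 2008, before any tolling.
The defendant's active military service from May 13, 2006 to April 14, 2007 tolled the period for 336 days, extending the deadline to October 19, 2009.

October 19, 2009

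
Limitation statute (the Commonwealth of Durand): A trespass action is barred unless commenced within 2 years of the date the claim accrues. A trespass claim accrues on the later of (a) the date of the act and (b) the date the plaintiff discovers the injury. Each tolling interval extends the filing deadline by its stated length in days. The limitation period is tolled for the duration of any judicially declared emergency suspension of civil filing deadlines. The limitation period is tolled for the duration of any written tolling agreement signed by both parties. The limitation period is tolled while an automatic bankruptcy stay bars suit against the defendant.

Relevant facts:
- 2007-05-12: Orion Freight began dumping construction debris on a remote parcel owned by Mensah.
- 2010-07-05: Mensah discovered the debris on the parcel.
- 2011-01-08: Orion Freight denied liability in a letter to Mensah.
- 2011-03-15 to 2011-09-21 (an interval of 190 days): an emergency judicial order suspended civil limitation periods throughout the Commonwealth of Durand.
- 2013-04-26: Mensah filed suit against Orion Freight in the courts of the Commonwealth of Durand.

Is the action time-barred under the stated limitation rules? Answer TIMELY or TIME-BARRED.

TIME-BARRED

Taking the later of the act (2007-05-12) and discovery (2010-07-05), the claim accrued on 2010-07-05.
2 years from 2010-07-05 is 2012-07-05.
Because the emergency suspension of filing deadlines ran from 2011-03-15 to 2011-09-21, the deadline is extended by 190 days to 2013-01-11.
Nothing else in the chronology tolls or restarts the period.
The 2013-04-26 filing falls after the 2013-01-11 deadline; the claim is time-barred.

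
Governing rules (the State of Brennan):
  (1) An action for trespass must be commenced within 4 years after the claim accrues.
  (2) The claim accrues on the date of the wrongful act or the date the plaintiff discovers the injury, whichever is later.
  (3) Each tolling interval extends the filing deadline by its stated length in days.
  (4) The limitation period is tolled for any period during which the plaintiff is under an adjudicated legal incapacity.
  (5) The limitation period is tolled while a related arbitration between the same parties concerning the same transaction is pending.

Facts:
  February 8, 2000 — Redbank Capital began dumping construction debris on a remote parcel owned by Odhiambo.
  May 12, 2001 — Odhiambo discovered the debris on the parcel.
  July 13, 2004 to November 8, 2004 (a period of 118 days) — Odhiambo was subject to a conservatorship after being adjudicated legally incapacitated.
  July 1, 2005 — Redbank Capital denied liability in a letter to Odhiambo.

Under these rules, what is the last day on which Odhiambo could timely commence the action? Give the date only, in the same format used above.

Taking the later of the act (February 8, 2000) and discovery (May 12, 2001), the claim accrued on May 12, 2001.
4 years from May 12, 2001 is May 12, 2005.
The period was tolled for 118 days by the plaintiff's legal incapacity (July 13, 2004 to November 8, 2004), pushing the deadline to September 7, 2005.
The other events in the timeline have no effect on the limitation period under the stated rules.

September 7, 2005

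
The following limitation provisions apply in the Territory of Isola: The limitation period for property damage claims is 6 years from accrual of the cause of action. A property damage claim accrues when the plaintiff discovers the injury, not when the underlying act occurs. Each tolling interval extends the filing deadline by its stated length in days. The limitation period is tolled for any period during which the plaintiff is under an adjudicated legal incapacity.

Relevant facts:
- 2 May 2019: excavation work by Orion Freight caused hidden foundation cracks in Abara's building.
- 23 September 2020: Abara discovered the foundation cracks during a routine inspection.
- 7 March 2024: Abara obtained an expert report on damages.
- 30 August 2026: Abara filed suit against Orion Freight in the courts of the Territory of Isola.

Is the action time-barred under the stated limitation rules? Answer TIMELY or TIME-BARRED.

TIMELY

Accrual is tied to discovery, so the period began on 23 September 2020 rather than on 2 May 2019 when the act occurred.
Adding the 6 years base period to 23 September 2020 gives a deadline of 23 September 2026, before any tolling.
Nothing else in the chronology tolls or restarts the period.
Abara filed on 30 August 2026, before the 23 September 2026 deadline, so the action is timely.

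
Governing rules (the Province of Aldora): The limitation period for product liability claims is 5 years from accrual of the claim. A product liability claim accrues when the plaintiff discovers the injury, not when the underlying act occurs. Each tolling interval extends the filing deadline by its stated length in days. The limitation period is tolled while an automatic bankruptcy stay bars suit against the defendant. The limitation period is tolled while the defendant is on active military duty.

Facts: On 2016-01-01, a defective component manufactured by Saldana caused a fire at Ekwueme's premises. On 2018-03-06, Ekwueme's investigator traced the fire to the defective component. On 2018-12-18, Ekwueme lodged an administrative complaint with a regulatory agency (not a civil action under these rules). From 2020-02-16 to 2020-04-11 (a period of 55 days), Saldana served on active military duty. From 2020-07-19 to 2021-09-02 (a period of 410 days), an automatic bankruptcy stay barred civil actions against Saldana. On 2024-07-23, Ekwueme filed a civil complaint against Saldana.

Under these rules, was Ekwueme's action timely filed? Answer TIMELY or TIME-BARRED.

TIME-BARRED

Under the discovery rule, the claim accrued on 2018-03-06, when Ekwueme discovered the injury — not on the 2016-01-01 date of the underlying act.
The untolled deadline — 5 years after 2018-03-06 — is 2023-03-06.
Because the defendant's active military service ran from 2020-02-16 to 2020-04-11, the deadline is extended by 55 days to 2023-04-30.
The automatic bankruptcy stay from 2020-07-19 to 2021-09-02 tolled the period for 410 days, extending the deadline to 2024-06-13.
The other events in the timeline have no effect on the limitation period under the stated rules.
The 2024-07-23 filing falls after the 2024-06-13 deadline; the claim is time-barred.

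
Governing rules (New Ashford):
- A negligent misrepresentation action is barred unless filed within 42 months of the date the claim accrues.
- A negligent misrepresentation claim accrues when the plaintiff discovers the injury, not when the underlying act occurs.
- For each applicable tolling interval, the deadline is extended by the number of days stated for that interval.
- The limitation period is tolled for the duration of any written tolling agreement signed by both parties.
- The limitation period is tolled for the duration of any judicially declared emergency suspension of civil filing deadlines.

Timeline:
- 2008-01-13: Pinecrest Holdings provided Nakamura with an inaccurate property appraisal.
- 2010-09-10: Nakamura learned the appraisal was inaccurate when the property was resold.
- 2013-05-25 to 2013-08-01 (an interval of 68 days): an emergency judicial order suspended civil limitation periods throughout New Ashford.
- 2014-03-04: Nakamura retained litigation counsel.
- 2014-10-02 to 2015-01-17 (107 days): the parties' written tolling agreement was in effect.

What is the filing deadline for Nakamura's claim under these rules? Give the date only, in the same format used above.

2014-05-17

Accrual is tied to discovery, so the period began on 2010-09-10 rather than on 2008-01-13 when the act occurred.
Adding the 42 months base period to 2010-09-10 gives a deadline of 2014-03-10, before any tolling.
Because the emergency suspension of filing deadlines ran from 2013-05-25 to 2013-08-01, the deadline is extended by 68 days to 2014-05-17.
The written tolling agreement from 2014-10-02 to 2015-01-17 began after the period had already run on 2014-05-17, so it has no tolling effect.
Nothing else in the chronology tolls or restarts the period.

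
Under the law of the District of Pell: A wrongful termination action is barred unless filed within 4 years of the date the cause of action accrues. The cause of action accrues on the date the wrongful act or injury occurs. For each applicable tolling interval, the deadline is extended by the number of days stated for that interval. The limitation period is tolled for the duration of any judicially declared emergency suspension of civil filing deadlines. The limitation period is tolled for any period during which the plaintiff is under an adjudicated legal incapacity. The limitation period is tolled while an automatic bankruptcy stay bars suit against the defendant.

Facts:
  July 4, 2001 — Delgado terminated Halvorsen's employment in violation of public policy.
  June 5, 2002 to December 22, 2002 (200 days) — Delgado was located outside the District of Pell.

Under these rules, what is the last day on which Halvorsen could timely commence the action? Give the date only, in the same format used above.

The limitation period began to run on July 4, 2001.
The untolled deadline — 4 years after July 4, 2001 — is July 4, 2005.
No stated provision tolls the period for the defendant's absence, so the interval from June 5, 2002 to December 22, 2002 has no effect on the deadline.

July 4, 2005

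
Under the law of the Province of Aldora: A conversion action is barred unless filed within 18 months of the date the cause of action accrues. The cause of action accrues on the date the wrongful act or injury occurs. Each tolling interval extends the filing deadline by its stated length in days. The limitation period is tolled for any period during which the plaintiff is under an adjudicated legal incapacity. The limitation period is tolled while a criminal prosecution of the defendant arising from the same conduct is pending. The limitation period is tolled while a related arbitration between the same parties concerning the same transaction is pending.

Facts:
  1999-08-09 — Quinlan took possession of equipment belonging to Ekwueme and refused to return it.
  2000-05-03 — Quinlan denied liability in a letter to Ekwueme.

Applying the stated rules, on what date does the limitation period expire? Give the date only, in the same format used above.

The limitation period began to run on 1999-08-09.
18 months from 1999-08-09 is 2001-02-09.
The other events in the timeline have no effect on the limitation period under the stated rules.

2001-02-09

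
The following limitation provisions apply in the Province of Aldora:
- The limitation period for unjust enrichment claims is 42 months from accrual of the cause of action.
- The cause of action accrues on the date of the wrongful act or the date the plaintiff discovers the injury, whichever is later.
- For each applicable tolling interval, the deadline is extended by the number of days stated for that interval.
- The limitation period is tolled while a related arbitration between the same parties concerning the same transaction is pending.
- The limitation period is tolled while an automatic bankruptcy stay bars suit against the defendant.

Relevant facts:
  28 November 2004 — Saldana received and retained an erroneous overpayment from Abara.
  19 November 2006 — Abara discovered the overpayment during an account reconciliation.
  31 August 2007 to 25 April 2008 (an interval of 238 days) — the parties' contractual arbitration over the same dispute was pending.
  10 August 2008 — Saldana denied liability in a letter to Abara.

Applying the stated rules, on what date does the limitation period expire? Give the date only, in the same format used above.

12 January 2011

Taking the later of the act (28 November 2004) and discovery (19 November 2006), the claim accrued on 19 November 2006.
42 months from 19 November 2006 is 19 May 2010.
The pending related arbitration from 31 August 2007 to 25 April 2008 tolled the period for 238 days, extending the deadline to 12 January 2011.
None of the other events listed affects the running of the period under the stated rules.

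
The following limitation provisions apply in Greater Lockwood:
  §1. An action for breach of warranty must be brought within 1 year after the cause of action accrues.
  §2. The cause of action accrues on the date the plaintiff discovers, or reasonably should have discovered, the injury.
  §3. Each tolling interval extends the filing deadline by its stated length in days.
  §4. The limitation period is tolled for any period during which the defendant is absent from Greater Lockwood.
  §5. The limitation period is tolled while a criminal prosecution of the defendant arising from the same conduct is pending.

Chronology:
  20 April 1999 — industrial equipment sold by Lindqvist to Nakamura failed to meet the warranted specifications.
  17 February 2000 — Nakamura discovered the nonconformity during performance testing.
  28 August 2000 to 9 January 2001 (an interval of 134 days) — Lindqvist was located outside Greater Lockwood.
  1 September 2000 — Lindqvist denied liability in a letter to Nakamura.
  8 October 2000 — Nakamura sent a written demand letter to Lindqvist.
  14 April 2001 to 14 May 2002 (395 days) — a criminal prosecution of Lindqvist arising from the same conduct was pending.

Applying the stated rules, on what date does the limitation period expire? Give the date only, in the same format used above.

The claim did not accrue until Nakamura discovered the injury on 17 February 2000; the 20 April 1999 act date does not start the clock under the stated rule.
Adding the 1 year base period to 17 February 2000 gives a deadline of 17 February 2001, before any tolling.
Because the defendant's absence from the jurisdiction ran from 28 August 2000 to 9 January 2001, the deadline is extended by 134 days to 1 July 2001.
Because the pending criminal prosecution ran from 14 April 2001 to 14 May 2002, the deadline is extended by 395 days to 31 July 2002.
The other events in the timeline have no effect on the limitation period under the stated rules.

31 July 2002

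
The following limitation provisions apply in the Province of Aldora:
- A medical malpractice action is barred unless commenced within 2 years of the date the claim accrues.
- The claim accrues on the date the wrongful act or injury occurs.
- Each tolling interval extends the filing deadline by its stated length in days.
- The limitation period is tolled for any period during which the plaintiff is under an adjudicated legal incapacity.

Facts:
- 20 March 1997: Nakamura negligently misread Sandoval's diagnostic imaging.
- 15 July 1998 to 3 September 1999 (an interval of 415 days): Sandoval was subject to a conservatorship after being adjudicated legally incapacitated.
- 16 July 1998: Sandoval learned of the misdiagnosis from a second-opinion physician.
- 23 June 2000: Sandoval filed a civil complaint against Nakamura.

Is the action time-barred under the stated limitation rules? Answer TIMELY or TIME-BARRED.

The claim accrued on 20 March 1997, when the wrongful act occurred; under the stated occurrence rule the 16 July 1998 discovery does not delay accrual.
2 years from 20 March 1997 is 20 March 1999.
Because the plaintiff's legal incapacity ran from 15 July 1998 to 3 September 1999, the deadline is extended by 415 days to 8 May 2000.
Sandoval filed on 23 June 2000, after the 8 May 2000 deadline, so the action is time-barred.

TIME-BARRED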